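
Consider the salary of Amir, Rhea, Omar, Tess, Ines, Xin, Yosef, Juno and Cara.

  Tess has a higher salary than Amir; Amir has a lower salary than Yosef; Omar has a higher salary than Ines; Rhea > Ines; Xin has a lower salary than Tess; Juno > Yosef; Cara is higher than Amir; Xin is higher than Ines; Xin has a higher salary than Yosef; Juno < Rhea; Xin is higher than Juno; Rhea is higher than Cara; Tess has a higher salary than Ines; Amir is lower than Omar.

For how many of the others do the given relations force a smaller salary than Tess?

5

The elements the relations force below Tess are Amir, Yosef, Juno, Ines, Xin — no chain reaches any other.
That is 5.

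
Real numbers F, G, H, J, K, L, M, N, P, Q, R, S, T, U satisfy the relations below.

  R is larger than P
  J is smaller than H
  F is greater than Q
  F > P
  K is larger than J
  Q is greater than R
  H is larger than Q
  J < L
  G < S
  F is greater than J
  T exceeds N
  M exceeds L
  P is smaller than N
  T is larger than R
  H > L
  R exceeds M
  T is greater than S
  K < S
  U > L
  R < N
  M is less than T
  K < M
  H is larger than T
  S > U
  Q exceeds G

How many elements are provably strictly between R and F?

1

Chaining upward from R reaches: Q, N, T, H.
Chaining downward from F reaches: J, L, P, K, M, G, Q.
Strictly between R and F are those in both lists: Q — 1 element.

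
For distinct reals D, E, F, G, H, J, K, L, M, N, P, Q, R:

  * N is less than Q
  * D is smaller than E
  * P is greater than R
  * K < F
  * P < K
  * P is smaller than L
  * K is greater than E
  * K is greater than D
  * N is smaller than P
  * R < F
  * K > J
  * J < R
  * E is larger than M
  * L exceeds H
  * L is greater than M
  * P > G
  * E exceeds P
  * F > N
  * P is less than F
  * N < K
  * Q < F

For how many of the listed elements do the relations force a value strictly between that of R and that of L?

1

Chaining upward from R reaches: P, E, K, F.
Chaining downward from L reaches: N, G, J, M, P, H.
Strictly between R and L are those in both lists: P — 1 element.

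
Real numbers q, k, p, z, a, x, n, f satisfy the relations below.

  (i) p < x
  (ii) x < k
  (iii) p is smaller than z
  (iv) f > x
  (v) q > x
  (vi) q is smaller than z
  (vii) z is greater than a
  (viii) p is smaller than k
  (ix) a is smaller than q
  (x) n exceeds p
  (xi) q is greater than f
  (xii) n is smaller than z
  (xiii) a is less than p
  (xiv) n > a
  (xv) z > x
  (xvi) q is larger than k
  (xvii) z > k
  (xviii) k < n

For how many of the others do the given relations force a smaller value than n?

4

Directly below n: a, p, k.
One step further: x (4 so far).
Nothing else is reachable below n; 4 in all.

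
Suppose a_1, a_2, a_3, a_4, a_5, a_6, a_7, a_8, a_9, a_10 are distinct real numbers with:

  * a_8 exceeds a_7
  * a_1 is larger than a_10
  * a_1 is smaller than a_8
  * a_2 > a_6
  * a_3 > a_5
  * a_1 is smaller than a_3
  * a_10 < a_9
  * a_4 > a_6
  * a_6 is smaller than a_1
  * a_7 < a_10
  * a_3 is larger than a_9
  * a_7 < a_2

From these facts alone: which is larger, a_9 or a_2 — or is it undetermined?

undetermined

Following every chain through a_2: below a_2 we get a_6, a_7.
a_9 is not reached, and no chain runs the other way from a_9 to a_2.
So the given relations leave the order of a_2 and a_9 undetermined.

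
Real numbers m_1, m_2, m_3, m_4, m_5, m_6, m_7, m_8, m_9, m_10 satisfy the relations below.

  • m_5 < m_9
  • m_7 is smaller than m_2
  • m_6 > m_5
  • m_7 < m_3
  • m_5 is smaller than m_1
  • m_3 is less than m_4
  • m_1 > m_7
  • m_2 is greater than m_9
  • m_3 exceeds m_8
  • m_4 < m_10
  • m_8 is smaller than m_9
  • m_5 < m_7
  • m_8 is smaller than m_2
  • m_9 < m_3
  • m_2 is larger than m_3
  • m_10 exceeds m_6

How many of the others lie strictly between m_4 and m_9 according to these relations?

1

Chaining upward from m_9 reaches: m_3, m_2, m_10.
Chaining downward from m_4 reaches: m_5, m_8, m_7, m_3.
Strictly between m_9 and m_4 are those in both lists: m_3 — 1 element.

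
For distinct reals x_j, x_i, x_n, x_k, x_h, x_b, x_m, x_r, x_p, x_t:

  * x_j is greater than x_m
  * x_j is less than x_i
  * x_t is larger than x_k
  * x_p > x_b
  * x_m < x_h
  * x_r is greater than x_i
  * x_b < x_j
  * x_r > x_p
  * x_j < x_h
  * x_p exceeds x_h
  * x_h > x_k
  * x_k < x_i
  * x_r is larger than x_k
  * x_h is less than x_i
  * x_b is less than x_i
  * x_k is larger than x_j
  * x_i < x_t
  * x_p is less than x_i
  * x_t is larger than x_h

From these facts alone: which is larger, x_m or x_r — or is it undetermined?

x_r

Chaining the given relations: x_m < x_j < x_k < x_h < x_p < x_i < x_r.
So x_r is larger.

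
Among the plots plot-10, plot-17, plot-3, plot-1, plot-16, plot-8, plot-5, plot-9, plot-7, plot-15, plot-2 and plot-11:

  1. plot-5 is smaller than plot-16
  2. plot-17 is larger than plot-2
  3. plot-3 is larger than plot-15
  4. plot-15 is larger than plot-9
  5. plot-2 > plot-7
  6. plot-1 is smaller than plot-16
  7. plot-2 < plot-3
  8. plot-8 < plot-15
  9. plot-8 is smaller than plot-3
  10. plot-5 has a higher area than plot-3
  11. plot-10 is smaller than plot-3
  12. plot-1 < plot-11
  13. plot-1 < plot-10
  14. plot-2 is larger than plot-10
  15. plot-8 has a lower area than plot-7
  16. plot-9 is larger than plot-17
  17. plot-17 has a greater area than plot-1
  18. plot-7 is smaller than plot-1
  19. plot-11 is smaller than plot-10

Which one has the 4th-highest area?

plot-15

Piecing the relations together gives one ordering: plot-8 < plot-7 < plot-1 < plot-11 < plot-10 < plot-2 < plot-17 < plot-9 < plot-15 < plot-3 < plot-5 < plot-16.
Counting 4 from the largest end gives plot-15.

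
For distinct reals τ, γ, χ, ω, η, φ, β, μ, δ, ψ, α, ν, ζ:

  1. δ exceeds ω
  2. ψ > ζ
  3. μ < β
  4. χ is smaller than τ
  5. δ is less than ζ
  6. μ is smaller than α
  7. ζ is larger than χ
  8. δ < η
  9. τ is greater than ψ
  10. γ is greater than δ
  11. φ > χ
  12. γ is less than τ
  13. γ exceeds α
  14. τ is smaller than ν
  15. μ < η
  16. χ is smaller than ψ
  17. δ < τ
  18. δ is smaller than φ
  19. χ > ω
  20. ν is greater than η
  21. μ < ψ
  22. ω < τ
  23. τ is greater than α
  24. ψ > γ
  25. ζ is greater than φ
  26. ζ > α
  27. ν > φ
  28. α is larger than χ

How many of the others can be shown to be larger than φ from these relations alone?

4

Directly above φ: ζ, ν.
One step further: ψ (3 so far).
One step further: τ (4 so far).
No other element is forced above φ by the given relations, so the count is 4.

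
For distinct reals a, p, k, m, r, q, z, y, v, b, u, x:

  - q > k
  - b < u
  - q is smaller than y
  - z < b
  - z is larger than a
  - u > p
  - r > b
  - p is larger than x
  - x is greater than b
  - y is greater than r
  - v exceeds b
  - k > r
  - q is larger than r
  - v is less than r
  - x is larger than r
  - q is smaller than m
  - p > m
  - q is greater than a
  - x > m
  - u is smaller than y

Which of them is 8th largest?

The consecutive relations fix a unique order: a < z < b < v < r < k < q < m < x < p < u < y.
Counting 8 from the largest end gives r.

r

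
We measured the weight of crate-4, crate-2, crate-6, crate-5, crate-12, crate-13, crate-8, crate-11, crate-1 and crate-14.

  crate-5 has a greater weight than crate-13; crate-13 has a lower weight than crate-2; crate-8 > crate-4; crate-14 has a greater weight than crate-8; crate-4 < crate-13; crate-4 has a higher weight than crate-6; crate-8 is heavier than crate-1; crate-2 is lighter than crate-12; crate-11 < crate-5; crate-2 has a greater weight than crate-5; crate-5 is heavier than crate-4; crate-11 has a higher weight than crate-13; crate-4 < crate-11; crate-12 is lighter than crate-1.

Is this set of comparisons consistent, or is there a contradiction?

The single ordering crate-6 < crate-4 < crate-13 < crate-11 < crate-5 < crate-2 < crate-12 < crate-1 < crate-8 < crate-14 satisfies every listed relation, so no contradiction arises.

consistent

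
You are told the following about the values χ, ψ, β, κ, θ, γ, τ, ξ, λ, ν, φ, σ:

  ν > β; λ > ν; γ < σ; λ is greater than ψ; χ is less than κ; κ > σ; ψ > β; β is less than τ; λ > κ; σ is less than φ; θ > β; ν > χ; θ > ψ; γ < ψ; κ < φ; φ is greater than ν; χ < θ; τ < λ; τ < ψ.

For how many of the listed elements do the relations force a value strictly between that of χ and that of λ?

2

Chaining upward from χ reaches: κ, ν, φ, θ.
Chaining downward from λ reaches: β, γ, τ, σ, ψ, κ, ν.
Strictly between χ and λ are those in both lists: κ, ν — 2 elements.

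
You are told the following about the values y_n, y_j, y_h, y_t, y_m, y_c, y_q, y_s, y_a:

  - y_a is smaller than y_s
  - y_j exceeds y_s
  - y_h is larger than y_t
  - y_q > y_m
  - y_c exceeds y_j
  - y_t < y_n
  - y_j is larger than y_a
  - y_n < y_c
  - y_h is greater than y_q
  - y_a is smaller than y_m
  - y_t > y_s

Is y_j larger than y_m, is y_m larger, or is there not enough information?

undetermined

Following every chain through y_m: above y_m we get y_q, y_h; below y_m we get y_a.
y_j is not reached, and no chain runs the other way from y_j to y_m.
So the given relations leave the order of y_m and y_j undetermined.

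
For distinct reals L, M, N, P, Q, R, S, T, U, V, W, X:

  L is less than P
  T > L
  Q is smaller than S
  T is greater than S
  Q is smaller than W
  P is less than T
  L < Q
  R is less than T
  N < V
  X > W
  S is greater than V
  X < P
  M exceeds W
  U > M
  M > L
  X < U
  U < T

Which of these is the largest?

L is not greatest since L < Q; Q is not greatest since Q < W; W is not greatest since W < M; N is not greatest since N < V; V is not greatest since V < S; X is not greatest since X < U; P is not greatest since P < T; M is not greatest since M < U; U is not greatest since U < T; S is not greatest since S < T; R is not greatest since R < T.
Only T has nothing above it, so T is the largest.

T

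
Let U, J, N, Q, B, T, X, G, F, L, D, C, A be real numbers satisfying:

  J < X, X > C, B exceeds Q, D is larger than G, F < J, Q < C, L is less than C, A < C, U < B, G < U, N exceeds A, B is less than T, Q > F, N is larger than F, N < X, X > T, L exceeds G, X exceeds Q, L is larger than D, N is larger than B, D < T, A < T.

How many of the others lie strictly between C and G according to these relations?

2

The relations place G below C. An element lies strictly between them when it is forced above G and also forced below C.
Above G: {D, L, U, B, N, T, X}. Below C: {A, F, D, L, Q}.
Intersection: {D, L} — 2.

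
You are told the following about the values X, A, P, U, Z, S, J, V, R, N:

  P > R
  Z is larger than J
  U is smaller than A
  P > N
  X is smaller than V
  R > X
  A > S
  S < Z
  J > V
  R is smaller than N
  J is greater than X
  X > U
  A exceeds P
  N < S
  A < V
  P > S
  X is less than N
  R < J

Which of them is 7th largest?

The consecutive relations fix a unique order: U < X < R < N < S < P < A < V < J < Z.
Counting 7 from the largest end gives N.

N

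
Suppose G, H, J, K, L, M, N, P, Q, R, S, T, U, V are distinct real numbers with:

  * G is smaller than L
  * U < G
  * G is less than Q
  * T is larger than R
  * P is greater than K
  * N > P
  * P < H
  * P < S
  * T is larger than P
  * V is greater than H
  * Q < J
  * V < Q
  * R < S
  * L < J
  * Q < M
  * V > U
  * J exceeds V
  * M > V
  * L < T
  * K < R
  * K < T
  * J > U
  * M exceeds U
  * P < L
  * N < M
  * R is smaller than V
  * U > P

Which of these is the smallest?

Chaining upward from K: directly above it, P, R, T; then N, H, S, U, V, L; then G, Q, J, M.
That covers every other element, and nothing is given below K, so K is the smallest.

K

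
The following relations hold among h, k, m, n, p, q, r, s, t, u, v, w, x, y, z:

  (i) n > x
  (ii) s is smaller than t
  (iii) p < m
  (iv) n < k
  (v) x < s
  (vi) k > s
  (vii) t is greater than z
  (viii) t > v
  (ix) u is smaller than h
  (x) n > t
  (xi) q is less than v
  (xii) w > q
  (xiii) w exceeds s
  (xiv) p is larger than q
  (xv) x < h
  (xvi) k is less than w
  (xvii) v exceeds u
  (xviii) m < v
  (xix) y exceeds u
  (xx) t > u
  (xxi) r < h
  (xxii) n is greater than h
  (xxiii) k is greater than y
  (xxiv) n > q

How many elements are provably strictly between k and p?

4

The relations place p below k. An element lies strictly between them when it is forced above p and also forced below k.
Above p: {m, v, t, n, w}. Below k: {u, r, x, q, m, v, z, s, t, h, n, y}.
Intersection: {m, v, t, n} — 4.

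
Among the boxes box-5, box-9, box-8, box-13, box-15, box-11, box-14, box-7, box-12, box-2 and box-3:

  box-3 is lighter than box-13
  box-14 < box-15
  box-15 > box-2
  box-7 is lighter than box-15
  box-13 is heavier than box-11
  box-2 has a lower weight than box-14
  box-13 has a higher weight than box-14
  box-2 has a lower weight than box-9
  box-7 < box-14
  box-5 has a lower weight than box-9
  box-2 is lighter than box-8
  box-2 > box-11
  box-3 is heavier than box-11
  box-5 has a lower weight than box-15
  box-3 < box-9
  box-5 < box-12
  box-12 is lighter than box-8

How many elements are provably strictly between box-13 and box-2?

1

The relations place box-2 below box-13. An element lies strictly between them when it is forced above box-2 and also forced below box-13.
Above box-2: {box-9, box-14, box-8, box-15}. Below box-13: {box-11, box-3, box-7, box-14}.
Intersection: {box-14} — 1.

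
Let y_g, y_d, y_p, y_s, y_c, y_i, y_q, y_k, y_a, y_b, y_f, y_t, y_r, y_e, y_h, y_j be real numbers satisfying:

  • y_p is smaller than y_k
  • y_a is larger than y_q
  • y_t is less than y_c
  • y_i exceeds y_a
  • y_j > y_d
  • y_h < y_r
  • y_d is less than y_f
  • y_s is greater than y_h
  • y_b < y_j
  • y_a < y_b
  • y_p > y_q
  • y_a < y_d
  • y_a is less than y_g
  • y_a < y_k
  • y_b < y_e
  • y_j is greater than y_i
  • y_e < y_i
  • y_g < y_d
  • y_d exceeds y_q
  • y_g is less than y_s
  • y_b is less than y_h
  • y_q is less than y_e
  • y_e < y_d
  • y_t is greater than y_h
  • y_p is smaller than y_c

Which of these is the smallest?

y_q

y_a is not least since y_q < y_a; y_b is not least since y_a < y_b; y_e is not least since y_q < y_e; y_g is not least since y_a < y_g; y_h is not least since y_b < y_h; y_i is not least since y_a < y_i; y_d is not least since y_e < y_d; y_f is not least since y_d < y_f; y_r is not least since y_h < y_r; y_s is not least since y_h < y_s; y_p is not least since y_q < y_p; y_t is not least since y_h < y_t; y_j is not least since y_d < y_j; y_k is not least since y_p < y_k; y_c is not least since y_t < y_c.
Only y_q has nothing below it, so y_q is the smallest.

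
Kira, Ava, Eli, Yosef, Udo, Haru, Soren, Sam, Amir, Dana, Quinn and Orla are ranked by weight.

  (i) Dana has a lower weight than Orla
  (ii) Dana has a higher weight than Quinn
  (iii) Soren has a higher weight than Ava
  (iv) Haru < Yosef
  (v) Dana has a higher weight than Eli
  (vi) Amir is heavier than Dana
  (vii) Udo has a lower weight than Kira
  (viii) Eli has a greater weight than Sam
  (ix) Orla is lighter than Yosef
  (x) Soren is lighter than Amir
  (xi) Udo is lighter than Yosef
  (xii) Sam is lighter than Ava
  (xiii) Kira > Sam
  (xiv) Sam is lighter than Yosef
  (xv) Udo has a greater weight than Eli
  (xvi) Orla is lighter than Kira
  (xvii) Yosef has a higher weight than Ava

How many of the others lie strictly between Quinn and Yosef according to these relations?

2

Chaining upward from Quinn reaches: Dana, Orla, Amir, Kira.
Chaining downward from Yosef reaches: Sam, Ava, Haru, Eli, Dana, Udo, Orla.
Strictly between Quinn and Yosef are those in both lists: Dana, Orla — 2 elements.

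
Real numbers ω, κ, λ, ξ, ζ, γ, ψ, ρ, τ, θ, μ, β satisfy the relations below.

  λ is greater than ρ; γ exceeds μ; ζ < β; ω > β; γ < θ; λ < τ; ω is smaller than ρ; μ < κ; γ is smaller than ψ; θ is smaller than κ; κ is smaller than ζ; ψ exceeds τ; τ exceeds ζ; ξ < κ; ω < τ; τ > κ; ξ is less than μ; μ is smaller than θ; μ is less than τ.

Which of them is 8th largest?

κ

Piecing the relations together gives one ordering: ξ < μ < γ < θ < κ < ζ < β < ω < ρ < λ < τ < ψ.
The 8th largest is κ.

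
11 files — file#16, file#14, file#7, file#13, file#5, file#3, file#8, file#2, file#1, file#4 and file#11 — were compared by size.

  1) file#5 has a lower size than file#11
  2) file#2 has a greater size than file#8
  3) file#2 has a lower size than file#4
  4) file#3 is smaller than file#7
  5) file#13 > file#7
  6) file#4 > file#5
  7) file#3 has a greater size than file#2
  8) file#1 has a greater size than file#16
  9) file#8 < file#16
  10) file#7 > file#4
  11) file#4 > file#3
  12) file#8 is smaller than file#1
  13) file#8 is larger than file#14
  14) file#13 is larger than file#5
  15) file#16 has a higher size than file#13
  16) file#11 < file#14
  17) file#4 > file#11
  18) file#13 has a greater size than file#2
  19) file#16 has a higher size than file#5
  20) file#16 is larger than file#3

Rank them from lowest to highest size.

Nothing is placed below file#5, so it is least; from there file#5 < file#11; file#11 < file#14; file#14 < file#8; file#8 < file#2; file#2 < file#3; file#3 < file#4; file#4 < file#7; file#7 < file#13; file#13 < file#16; file#16 < file#1, each given directly.

file#5 < file#11 < file#14 < file#8 < file#2 < file#3 < file#4 < file#7 < file#13 < file#16 < file#1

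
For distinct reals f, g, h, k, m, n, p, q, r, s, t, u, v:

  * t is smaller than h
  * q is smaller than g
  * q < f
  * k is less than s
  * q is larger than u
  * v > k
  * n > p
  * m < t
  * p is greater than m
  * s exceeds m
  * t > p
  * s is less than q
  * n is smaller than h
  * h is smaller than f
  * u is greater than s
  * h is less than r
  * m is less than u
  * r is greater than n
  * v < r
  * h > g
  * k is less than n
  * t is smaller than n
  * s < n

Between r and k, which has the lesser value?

k < s < q < g < h < r, by transitivity through s, q, g, h.
So k < r; k is the smaller of the two.

k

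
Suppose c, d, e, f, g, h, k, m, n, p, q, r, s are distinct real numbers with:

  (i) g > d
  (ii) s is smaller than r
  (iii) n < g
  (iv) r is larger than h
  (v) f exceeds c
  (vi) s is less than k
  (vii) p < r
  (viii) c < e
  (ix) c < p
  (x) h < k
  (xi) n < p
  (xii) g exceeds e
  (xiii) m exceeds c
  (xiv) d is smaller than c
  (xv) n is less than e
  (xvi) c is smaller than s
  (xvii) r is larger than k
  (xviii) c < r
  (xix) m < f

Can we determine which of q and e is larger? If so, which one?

Following every chain through e: above e we get g; below e we get d, c, n.
q is not reached, and no chain runs the other way from q to e.
So the given relations leave the order of e and q undetermined.

undetermined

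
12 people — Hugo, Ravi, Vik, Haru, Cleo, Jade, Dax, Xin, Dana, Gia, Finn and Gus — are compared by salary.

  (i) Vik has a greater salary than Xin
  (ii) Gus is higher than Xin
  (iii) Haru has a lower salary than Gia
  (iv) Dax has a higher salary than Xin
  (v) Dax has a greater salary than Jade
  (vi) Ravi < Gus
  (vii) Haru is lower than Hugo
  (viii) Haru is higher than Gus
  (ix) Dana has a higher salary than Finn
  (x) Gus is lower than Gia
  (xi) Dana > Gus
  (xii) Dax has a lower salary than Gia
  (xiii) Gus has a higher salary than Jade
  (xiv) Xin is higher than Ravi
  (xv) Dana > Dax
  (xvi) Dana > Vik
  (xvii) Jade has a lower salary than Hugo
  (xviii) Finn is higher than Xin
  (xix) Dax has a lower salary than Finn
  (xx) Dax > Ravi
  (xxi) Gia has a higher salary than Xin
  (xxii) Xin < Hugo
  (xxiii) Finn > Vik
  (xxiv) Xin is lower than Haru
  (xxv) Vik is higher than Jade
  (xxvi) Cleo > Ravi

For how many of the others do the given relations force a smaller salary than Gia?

From Gia the given relations immediately reach Xin, Dax, Gus, Haru.
From those, Jade, Ravi — 6 in total.
Nothing else is reachable below Gia; 6 in all.

6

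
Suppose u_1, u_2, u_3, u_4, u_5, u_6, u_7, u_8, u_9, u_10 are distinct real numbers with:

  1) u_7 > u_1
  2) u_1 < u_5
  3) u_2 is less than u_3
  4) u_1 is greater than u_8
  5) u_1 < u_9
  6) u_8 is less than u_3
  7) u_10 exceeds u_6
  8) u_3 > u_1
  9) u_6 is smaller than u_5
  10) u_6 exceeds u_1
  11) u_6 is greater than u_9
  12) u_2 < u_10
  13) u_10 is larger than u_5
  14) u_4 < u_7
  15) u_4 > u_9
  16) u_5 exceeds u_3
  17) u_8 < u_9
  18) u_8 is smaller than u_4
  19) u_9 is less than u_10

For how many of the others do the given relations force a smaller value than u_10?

7

Directly below u_10: u_9, u_2, u_6, u_5.
One step further: u_8, u_1, u_3 (7 so far).
No other element is forced below u_10 by the given relations, so the count is 7.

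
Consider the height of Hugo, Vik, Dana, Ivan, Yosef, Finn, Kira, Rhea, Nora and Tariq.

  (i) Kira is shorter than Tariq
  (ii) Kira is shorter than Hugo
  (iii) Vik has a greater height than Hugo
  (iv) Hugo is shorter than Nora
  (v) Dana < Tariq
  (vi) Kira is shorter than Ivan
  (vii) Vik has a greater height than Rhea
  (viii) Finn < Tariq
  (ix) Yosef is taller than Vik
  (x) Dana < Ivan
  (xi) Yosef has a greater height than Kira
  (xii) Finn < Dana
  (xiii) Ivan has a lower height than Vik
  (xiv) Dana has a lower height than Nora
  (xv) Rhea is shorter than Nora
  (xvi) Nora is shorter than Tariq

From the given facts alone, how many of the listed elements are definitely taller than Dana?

The elements the relations force above Dana are Nora, Ivan, Vik, Tariq, Yosef — no chain reaches any other.
That is 5.

5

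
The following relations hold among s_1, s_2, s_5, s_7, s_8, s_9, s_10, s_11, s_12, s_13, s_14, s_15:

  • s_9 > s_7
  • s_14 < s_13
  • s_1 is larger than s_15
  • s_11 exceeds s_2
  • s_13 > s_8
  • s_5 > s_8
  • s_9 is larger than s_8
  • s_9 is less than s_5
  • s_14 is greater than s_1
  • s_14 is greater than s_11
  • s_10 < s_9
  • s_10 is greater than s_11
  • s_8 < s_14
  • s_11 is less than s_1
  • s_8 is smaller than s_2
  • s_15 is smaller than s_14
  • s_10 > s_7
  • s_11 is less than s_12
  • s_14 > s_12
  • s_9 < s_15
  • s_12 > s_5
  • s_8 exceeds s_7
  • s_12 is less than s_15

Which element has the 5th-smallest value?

s_10

Chaining the given pairs: s_7 < s_8 < s_2 < s_11 < s_10 < s_9 < s_5 < s_12 < s_15 < s_1 < s_14 < s_13.
The 5th smallest is s_10.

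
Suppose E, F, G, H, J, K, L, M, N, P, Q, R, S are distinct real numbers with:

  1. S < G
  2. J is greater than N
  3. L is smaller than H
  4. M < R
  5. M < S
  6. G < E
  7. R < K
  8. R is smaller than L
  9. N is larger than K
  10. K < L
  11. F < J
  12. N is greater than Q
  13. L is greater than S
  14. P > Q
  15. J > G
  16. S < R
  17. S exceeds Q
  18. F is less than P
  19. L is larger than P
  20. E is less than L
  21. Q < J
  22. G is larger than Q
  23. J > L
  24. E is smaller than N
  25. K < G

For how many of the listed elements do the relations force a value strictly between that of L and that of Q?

Chaining upward from Q reaches: S, R, K, G, E, P, N, J, H.
Chaining downward from L reaches: M, F, S, R, K, G, E, P.
Strictly between Q and L are those in both lists: S, R, K, G, E, P — 6 elements.

6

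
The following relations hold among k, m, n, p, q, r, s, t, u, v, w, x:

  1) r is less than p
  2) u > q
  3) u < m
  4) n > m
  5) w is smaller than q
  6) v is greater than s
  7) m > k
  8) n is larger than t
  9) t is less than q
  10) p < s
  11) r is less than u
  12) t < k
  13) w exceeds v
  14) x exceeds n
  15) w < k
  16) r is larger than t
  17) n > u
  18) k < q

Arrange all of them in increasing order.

t < r < p < s < v < w < k < q < u < m < n < x

Nothing is placed below t, so it is least; from there t < r; r < p; p < s; s < v; v < w; w < k; k < q; q < u; u < m; m < n; n < x, each given directly.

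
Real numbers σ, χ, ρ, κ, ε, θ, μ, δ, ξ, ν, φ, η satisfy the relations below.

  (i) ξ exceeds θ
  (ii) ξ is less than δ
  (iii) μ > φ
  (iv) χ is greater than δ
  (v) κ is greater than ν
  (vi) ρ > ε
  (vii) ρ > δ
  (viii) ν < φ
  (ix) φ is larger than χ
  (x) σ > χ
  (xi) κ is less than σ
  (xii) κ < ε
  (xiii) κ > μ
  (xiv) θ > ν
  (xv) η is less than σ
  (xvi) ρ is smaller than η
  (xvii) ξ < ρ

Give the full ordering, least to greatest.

ν < θ < ξ < δ < χ < φ < μ < κ < ε < ρ < η < σ

The consecutive links are each given: ν < θ; θ < ξ; ξ < δ; δ < χ; χ < φ; φ < μ; μ < κ; κ < ε; ε < ρ; ρ < η; η < σ.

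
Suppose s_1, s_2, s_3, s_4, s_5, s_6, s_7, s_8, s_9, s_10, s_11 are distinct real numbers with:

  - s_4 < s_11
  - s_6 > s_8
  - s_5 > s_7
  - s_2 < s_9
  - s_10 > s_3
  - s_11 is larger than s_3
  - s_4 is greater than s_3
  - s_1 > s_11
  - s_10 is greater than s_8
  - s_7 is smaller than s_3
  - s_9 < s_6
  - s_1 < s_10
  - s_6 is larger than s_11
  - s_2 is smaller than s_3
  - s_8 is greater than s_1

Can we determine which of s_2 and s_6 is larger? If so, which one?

s_6

Link the given pairs in sequence: s_2 < s_3; s_3 < s_4; s_4 < s_11; s_11 < s_6.
Together: s_2 < s_3 < s_4 < s_11 < s_6.
So s_6 is larger.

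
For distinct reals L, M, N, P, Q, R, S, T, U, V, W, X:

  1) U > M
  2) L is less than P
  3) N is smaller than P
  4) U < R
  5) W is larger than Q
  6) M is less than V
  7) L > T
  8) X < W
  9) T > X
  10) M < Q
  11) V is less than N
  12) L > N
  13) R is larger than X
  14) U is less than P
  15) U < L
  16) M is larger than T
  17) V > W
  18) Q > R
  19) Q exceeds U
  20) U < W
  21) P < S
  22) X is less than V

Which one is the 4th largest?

The consecutive relations fix a unique order: X < T < M < U < R < Q < W < V < N < L < P < S.
Counting 4 from the largest end gives N.

N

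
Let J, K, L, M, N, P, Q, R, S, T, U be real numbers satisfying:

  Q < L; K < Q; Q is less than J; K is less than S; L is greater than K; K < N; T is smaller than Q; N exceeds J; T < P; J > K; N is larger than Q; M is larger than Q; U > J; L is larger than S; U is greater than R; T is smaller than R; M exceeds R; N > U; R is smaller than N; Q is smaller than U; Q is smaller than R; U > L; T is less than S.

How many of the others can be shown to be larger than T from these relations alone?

9

From T the given relations immediately reach S, Q, R, P.
From those, J, M, L, U, N — 9 in total.
No other element is forced above T by the given relations, so the count is 9.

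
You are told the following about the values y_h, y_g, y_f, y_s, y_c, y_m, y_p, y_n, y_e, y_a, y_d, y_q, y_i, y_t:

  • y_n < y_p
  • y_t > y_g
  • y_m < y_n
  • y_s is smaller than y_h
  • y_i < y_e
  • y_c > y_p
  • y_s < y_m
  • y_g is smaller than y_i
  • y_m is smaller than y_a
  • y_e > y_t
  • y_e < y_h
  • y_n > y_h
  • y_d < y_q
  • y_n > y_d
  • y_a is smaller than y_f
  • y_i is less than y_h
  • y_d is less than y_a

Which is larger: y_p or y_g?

y_p

Chaining the given relations: y_g < y_t < y_e < y_h < y_n < y_p.
So y_g < y_p; y_p is the larger of the two.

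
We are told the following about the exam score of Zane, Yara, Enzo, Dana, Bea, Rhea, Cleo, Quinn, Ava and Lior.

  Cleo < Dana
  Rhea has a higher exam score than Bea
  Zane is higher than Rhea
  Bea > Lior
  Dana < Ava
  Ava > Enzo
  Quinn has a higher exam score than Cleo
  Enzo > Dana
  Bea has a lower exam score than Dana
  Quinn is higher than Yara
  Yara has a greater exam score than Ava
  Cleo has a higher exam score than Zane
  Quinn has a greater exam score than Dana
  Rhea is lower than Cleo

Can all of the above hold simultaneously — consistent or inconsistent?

Every relation is compatible with Lior < Bea < Rhea < Zane < Cleo < Dana < Enzo < Ava < Yara < Quinn; the set is consistent.

consistent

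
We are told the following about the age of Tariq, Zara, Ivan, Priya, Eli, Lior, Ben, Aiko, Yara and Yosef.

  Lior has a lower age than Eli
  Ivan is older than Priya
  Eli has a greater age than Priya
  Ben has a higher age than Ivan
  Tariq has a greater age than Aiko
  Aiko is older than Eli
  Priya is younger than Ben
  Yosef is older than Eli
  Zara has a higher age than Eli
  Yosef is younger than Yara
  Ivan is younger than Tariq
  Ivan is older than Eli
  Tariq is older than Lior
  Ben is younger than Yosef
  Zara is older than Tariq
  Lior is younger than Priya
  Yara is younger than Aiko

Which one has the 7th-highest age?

Ivan

The consecutive relations fix a unique order: Lior < Priya < Eli < Ivan < Ben < Yosef < Yara < Aiko < Tariq < Zara.
Counting 7 from the largest end gives Ivan.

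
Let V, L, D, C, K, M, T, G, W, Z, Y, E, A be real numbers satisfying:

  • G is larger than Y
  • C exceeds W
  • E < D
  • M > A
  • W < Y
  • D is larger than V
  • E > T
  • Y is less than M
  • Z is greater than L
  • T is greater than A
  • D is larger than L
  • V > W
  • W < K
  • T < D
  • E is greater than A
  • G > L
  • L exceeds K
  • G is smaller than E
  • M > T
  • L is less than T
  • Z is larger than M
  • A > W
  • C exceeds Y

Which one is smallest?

W

Chaining upward from W: directly above it, Y, K, A, C, V; then L, G, T, E, M, D; then Z.
That covers every other element, and nothing is given below W, so W is the smallest.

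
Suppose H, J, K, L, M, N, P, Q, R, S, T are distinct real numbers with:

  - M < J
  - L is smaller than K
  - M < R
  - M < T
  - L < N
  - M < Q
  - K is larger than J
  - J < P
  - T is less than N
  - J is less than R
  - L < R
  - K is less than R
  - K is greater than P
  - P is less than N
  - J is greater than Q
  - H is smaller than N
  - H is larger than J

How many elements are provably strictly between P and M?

2

Chaining upward from M reaches: T, Q, J, H, N, K, R.
Chaining downward from P reaches: Q, J.
Strictly between M and P are those in both lists: Q, J — 2 elements.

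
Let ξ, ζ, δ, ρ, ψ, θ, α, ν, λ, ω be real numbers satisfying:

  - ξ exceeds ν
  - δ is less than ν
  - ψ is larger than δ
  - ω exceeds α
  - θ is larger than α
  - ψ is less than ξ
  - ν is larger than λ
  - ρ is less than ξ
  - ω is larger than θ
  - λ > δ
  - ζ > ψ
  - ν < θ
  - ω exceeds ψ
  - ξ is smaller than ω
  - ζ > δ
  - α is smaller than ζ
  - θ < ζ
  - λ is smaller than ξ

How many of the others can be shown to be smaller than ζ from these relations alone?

6

The elements the relations force below ζ are δ, λ, α, ν, ψ, θ — no chain reaches any other.
That is 6.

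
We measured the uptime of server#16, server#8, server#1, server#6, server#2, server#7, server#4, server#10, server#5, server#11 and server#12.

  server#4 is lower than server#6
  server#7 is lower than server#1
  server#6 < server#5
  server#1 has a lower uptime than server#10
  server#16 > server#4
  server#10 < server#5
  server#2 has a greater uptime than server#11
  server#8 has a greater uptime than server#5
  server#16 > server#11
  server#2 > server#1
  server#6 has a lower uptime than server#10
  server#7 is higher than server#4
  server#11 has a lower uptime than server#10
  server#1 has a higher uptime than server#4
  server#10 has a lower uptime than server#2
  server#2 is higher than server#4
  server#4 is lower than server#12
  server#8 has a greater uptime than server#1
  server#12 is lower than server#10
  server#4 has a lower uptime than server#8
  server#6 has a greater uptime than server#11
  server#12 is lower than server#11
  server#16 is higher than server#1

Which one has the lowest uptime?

server#4

server#12 is not least since server#4 < server#12; server#11 is not least since server#12 < server#11; server#7 is not least since server#4 < server#7; server#6 is not least since server#11 < server#6; server#1 is not least since server#4 < server#1; server#10 is not least since server#6 < server#10; server#2 is not least since server#1 < server#2; server#16 is not least since server#4 < server#16; server#5 is not least since server#6 < server#5; server#8 is not least since server#1 < server#8.
Only server#4 has nothing below it, so server#4 is the lowest uptime.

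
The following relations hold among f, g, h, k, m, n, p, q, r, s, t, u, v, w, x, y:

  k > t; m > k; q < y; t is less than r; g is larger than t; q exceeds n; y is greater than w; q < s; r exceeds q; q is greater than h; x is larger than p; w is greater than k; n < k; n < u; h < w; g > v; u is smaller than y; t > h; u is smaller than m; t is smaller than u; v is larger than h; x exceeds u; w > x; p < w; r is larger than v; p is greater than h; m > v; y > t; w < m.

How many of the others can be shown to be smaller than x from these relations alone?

5

Directly below x: p, u.
One step further: n, h, t (5 so far).
Nothing else is reachable below x; 5 in all.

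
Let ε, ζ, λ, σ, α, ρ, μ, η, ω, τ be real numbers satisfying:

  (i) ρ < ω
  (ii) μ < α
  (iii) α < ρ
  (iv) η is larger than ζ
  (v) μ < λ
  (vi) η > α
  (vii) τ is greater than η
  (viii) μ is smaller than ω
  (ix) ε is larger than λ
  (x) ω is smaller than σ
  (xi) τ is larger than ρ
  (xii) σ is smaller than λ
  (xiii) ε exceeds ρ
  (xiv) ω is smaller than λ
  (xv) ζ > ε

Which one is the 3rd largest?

Chaining the given pairs: μ < α < ρ < ω < σ < λ < ε < ζ < η < τ.
Counting 3 from the largest end gives ζ.

ζ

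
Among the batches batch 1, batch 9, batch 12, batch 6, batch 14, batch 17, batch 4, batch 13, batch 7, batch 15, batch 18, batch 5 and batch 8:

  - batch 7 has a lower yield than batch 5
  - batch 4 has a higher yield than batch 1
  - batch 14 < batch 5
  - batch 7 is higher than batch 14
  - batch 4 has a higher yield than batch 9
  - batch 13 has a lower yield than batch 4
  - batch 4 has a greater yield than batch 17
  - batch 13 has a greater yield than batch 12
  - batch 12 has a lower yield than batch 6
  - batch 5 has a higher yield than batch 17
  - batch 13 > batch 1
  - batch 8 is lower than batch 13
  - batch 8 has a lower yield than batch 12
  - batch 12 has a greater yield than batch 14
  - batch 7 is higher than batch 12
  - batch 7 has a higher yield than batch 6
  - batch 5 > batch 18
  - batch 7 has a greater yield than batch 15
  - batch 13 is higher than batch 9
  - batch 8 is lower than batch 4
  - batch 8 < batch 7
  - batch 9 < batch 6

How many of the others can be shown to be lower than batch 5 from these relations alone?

Directly below batch 5: batch 14, batch 17, batch 7, batch 18.
One step further: batch 8, batch 12, batch 15, batch 6 (8 so far).
One step further: batch 9 (9 so far).
Nothing else is reachable below batch 5; 9 in all.

9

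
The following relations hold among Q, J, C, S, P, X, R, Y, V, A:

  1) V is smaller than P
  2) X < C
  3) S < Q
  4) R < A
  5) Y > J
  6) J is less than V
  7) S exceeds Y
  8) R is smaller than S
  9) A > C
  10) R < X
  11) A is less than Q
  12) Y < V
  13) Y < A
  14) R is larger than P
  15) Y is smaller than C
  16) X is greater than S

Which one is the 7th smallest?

The consecutive relations fix a unique order: J < Y < V < P < R < S < X < C < A < Q.
The 7th smallest is X.

X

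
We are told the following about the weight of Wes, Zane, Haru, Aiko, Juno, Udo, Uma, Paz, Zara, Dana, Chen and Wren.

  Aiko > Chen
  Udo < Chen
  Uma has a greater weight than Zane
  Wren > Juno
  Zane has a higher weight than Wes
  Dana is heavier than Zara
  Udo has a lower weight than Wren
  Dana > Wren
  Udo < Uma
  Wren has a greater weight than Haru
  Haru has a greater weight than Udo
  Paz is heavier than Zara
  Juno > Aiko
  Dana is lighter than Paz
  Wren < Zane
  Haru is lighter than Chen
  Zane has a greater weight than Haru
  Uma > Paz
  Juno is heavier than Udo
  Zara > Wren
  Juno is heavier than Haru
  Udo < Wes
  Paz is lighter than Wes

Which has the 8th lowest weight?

Dana

Chaining the given pairs: Udo < Haru < Chen < Aiko < Juno < Wren < Zara < Dana < Paz < Wes < Zane < Uma.
The 8th smallest is Dana.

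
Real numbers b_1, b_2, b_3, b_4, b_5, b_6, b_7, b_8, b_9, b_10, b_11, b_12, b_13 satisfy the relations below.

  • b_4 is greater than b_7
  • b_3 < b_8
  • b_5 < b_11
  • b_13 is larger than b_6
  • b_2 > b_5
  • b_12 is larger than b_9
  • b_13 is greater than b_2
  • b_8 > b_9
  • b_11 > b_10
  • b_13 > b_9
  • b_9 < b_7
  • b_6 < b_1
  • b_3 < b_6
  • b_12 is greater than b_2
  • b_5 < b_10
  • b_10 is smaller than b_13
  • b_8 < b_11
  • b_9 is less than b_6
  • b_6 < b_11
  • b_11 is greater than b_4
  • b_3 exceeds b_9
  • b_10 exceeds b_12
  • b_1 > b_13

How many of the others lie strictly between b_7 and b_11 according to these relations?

Chaining upward from b_7 reaches: b_4.
Chaining downward from b_11 reaches: b_9, b_3, b_6, b_5, b_2, b_12, b_8, b_10, b_4.
Strictly between b_7 and b_11 are those in both lists: b_4 — 1 element.

1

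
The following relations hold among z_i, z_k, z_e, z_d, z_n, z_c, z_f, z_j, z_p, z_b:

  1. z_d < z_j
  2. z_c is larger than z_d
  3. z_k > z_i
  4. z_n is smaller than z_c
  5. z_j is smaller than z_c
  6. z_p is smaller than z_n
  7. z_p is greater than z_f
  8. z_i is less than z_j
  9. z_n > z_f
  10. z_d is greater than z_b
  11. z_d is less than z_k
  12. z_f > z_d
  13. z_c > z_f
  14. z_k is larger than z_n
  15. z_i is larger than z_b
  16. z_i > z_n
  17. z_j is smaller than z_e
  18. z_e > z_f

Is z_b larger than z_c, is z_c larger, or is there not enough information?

z_c

Chaining the given relations: z_b < z_d < z_f < z_p < z_n < z_i < z_j < z_c.
So z_c is larger.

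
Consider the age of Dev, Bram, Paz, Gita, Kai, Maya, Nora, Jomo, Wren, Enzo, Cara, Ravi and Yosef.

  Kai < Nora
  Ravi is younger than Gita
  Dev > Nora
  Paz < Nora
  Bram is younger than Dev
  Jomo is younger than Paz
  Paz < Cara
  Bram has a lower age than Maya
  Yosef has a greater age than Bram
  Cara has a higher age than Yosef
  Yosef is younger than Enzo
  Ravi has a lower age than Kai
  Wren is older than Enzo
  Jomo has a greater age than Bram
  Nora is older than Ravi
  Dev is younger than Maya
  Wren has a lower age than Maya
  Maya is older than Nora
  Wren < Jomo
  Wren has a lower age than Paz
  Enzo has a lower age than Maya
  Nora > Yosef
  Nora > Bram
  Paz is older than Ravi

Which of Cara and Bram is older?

Cara

Bram < Yosef < Enzo < Wren < Jomo < Paz < Cara, by transitivity through Yosef, Enzo, Wren, Jomo, Paz.
So Bram < Cara; Cara is the older of the two.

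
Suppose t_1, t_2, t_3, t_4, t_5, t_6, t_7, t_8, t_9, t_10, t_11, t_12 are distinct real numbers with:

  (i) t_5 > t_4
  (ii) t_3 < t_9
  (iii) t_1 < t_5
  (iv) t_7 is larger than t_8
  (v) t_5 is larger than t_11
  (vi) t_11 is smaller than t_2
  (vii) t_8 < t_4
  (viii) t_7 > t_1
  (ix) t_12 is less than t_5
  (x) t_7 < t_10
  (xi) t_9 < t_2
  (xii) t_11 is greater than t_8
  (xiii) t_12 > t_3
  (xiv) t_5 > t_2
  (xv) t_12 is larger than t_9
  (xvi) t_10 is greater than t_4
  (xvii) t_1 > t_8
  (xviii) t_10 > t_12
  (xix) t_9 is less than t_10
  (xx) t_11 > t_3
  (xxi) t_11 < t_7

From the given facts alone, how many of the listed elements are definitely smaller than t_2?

The elements the relations force below t_2 are t_8, t_3, t_9, t_11 — no chain reaches any other.
That is 4.

4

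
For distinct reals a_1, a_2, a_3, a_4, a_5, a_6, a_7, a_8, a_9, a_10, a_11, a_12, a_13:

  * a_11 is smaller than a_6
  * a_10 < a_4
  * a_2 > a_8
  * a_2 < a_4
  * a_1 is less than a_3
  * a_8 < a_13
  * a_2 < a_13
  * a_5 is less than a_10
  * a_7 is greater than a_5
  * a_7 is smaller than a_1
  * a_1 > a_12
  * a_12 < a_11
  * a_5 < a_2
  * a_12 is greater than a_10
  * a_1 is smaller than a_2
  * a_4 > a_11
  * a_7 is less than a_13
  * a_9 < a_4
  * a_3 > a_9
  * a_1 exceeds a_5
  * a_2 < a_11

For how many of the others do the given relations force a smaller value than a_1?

4

From a_1 the given relations immediately reach a_5, a_7, a_12.
From those, a_10 — 4 in total.
No other element is forced below a_1 by the given relations, so the count is 4.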